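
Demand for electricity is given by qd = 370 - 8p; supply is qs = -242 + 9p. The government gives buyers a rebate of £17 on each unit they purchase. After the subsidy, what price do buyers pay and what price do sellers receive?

Pre-subsidy: 370 - 8p = -242 + 9p gives p* = 36, q* = 82.
With the rebate, buyers effectively pay pb = ps − 17, where ps is the price sellers receive.
Demand in terms of ps becomes qd = 370 − 8(ps − 17) = 506 - 8ps. Setting this equal to supply: 506 - 8ps = -242 + 9ps, so ps = 44.
Buyers pay pb = 44 − 17 = 27; q' = -242 + 9·44 = 154.

Buyers pay £27; sellers receive £44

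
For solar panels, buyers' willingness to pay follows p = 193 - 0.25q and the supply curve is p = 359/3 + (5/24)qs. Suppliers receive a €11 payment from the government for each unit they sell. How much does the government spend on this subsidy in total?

Pre-subsidy: 193 - 0.25q = 359/3 + (5/24)q gives q* = 160 and p* = 153.
With the subsidy, sellers receive ps = pb + 11 for each unit, where pb is the price buyers pay.
On the curves, pb = 193 - 0.25q and ps = 359/3 + (5/24)q; the wedge ps − pb = 11 gives 359/3 + (5/24)q − (193 - 0.25q) = 11, so q' = 184.
Then pb = 193 − 0.25·184 = 147 and ps = 359/3 + (5/24)·184 = 158.
Government outlay = subsidy × quantity = 11 × 184 = 2024.

Government cost = €2024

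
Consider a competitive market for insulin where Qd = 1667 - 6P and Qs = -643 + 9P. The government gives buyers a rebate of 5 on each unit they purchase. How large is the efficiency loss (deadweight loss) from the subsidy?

Pre-subsidy: 1667 - 6P = -643 + 9P gives P* = 154, Q* = 743.
With the rebate, buyers effectively pay Pb = Ps − 5, where Ps is the price sellers receive.
Demand in terms of Ps becomes Qd = 1667 − 6(Ps − 5) = 1697 - 6Ps. Setting this equal to supply: 1697 - 6Ps = -643 + 9Ps, so Ps = 156.
Buyers pay Pb = 156 − 5 = 151; Q' = -643 + 9·156 = 761.
The subsidy expands output by 761 − 743 = 18 past the efficient level; on those units the gap between marginal cost and willingness to pay runs from 0 up to 5.
DWL = ½ × 5 × 18 = 45.

Deadweight loss = 45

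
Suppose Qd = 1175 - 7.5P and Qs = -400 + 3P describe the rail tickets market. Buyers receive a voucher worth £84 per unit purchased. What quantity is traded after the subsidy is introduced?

Pre-subsidy: 1175 - 7.5P = -400 + 3P gives P* = 150, Q* = 50.
With the rebate, buyers effectively pay Pb = Ps − 84, where Ps is the price sellers receive.
Demand in terms of Ps becomes Qd = 1175 − 7.5(Ps − 84) = 1805 - 7.5Ps. Setting this equal to supply: 1805 - 7.5Ps = -400 + 3Ps, so Ps = 210.
Buyers pay Pb = 210 − 84 = 126; Q' = -400 + 3·210 = 230.

Q' = 230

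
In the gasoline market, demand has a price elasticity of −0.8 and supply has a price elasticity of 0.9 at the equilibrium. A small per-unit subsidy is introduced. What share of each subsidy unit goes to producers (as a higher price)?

For a small subsidy around the equilibrium, the benefit split depends on the relative slopes, which at a point are proportional to the elasticities.
Buyer share = εs/(εs + |εd|) = 0.9/(0.9 + 0.8) = 9/17; seller share = |εd|/(εs + |εd|) = 8/17.
So producers capture 8/17 of the subsidy.

Producer share = 8/17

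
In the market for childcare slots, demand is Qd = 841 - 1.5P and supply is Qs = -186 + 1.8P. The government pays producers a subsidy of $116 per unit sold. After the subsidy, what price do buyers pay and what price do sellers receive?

Buyers pay 8182/33; sellers receive 12010/33

Pre-subsidy: 841 - 1.5P = -186 + 1.8P gives P* = 10270/33, Q* = 4116/11.
With the subsidy, sellers receive Ps = Pb + 116 for each unit, where Pb is the price buyers pay.
Supply in terms of Pb becomes Qs = -186 + 1.8(Pb + 116) = 22.8 + 1.8Pb. Setting this equal to demand: 841 - 1.5Pb = 22.8 + 1.8Pb, so Pb = 8182/33.
Sellers receive Ps = 8182/33 + 116 = 12010/33; Q' = 841 − 1.5·(8182/33) = 5160/11.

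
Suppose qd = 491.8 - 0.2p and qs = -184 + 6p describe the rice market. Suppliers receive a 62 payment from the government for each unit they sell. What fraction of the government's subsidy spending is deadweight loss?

DWL / government spending = 3/241

Pre-subsidy: 491.8 - 0.2p = -184 + 6p gives p* = 109, q* = 470.
With the subsidy, sellers receive ps = pb + 62 for each unit, where pb is the price buyers pay.
Supply in terms of pb becomes qs = -184 + 6(pb + 62) = 188 + 6pb. Setting this equal to demand: 491.8 - 0.2pb = 188 + 6pb, so pb = 49.
Sellers receive ps = 49 + 62 = 111; q' = 491.8 − 0.2·49 = 482.
ΔCS = ½(470 + 482)(109 − 49) = 28560; ΔPS = ½(470 + 482)(111 − 109) = 952.
Government spending = 62 × 482 = 29884.
DWL = ½ × 62 × (482 − 470) = 372; fraction = 372 / 29884 = 3/241.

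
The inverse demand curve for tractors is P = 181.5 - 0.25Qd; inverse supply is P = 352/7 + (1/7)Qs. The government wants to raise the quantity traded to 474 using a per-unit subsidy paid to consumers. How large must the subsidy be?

Required subsidy s = 55 per unit

At Q = 474, from the demand curve buyers pay Pb = 181.5 − 0.25·474 = 63; from the supply curve sellers need Ps = 352/7 + (1/7)·474 = 118.
The subsidy must fill the gap: s = Ps − Pb = 118 − 63 = 55.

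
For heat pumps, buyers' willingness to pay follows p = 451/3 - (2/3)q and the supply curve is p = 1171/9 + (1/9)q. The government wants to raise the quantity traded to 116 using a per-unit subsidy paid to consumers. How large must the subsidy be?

Required subsidy s = 70 per unit

At q = 116, from the demand curve buyers pay pb = 451/3 − (2/3)·116 = 73; from the supply curve sellers need ps = 1171/9 + (1/9)·116 = 143.
The subsidy must fill the gap: s = ps − pb = 143 − 73 = 70.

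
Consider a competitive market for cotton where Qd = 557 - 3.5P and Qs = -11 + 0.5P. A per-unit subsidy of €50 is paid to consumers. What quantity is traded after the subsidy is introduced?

Pre-subsidy: 557 - 3.5P = -11 + 0.5P gives P* = 142, Q* = 60.
With the rebate, buyers effectively pay Pb = Ps − 50, where Ps is the price sellers receive.
Demand in terms of Ps becomes Qd = 557 − 3.5(Ps − 50) = 732 - 3.5Ps. Setting this equal to supply: 732 - 3.5Ps = -11 + 0.5Ps, so Ps = 185.75.
Buyers pay Pb = 185.75 − 50 = 135.75; Q' = -11 + 0.5·185.75 = 81.875.

Q' = 81.875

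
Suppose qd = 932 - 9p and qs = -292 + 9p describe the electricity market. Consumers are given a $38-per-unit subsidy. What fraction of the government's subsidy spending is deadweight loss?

DWL / government spending = 171/982

Pre-subsidy: 932 - 9p = -292 + 9p gives p* = 68, q* = 320.
With the rebate, buyers effectively pay pb = ps − 38, where ps is the price sellers receive.
Demand in terms of ps becomes qd = 932 − 9(ps − 38) = 1274 - 9ps. Setting this equal to supply: 1274 - 9ps = -292 + 9ps, so ps = 87.
Buyers pay pb = 87 − 38 = 49; q' = -292 + 9·87 = 491.
ΔCS = ½(320 + 491)(68 − 49) = 7704.5; ΔPS = ½(320 + 491)(87 − 68) = 7704.5.
Government spending = 38 × 491 = 18658.
DWL = ½ × 38 × (491 − 320) = 3249; fraction = 3249 / 18658 = 171/982.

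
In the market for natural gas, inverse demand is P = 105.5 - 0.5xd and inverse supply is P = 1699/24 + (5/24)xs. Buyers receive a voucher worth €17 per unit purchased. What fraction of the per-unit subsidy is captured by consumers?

Pre-subsidy: 105.5 - 0.5x = 1699/24 + (5/24)x gives x* = 49 and P* = 81.
With the rebate, buyers effectively pay Pb = Ps − 17, where Ps is the price sellers receive.
On the curves, Pb = 105.5 - 0.5x and Ps = 1699/24 + (5/24)x; the wedge Ps − Pb = 17 gives 1699/24 + (5/24)x − (105.5 - 0.5x) = 17, so x' = 73.
Then Pb = 105.5 − 0.5·73 = 69 and Ps = 1699/24 + (5/24)·73 = 86.
Buyers' price falls by P* − Pb = 81 − 69 = 12; sellers' price rises by Ps − P* = 86 − 81 = 5.
So consumers capture 12/17 = 12/17 of each unit of subsidy.

Consumer share = 12/17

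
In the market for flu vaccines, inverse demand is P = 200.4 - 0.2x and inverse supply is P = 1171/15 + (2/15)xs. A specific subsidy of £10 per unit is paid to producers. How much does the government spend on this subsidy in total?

Government cost = £3970

Pre-subsidy: 200.4 - 0.2x = 1171/15 + (2/15)x gives x* = 367 and P* = 127.
With the subsidy, sellers receive Ps = Pb + 10 for each unit, where Pb is the price buyers pay.
On the curves, Pb = 200.4 - 0.2x and Ps = 1171/15 + (2/15)x; the wedge Ps − Pb = 10 gives 1171/15 + (2/15)x − (200.4 - 0.2x) = 10, so x' = 397.
Then Pb = 200.4 − 0.2·397 = 121 and Ps = 1171/15 + (2/15)·397 = 131.
Government outlay = subsidy × quantity = 10 × 397 = 3970.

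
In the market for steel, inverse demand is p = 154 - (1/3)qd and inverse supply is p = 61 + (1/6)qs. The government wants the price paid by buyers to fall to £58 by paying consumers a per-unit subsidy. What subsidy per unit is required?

At a buyer price of 58, quantity demanded is 462 − 3·58 = 288.
Sellers supply 288 only when they receive ps = 61 + (1/6)·288 = 109.
s = ps − pb = 109 − 58 = 51.

Required subsidy s = £51 per unit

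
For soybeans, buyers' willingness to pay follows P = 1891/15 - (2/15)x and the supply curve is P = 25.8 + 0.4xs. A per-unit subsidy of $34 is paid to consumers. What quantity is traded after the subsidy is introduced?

Pre-subsidy: 1891/15 - (2/15)x = 25.8 + 0.4x gives x* = 188 and P* = 101.
With the rebate, buyers effectively pay Pb = Ps − 34, where Ps is the price sellers receive.
On the curves, Pb = 1891/15 - (2/15)x and Ps = 25.8 + 0.4x; the wedge Ps − Pb = 34 gives 25.8 + 0.4x − (1891/15 - (2/15)x) = 34, so x' = 251.75.
Then Pb = 1891/15 − (2/15)·251.75 = 92.5 and Ps = 25.8 + 0.4·251.75 = 126.5.

x' = 251.75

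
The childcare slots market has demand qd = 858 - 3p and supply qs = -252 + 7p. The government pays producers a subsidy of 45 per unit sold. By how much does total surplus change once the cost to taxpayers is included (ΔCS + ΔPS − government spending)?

Net change in total surplus = -2126.25

Pre-subsidy: 858 - 3p = -252 + 7p gives p* = 111, q* = 525.
With the subsidy, sellers receive ps = pb + 45 for each unit, where pb is the price buyers pay.
Supply in terms of pb becomes qs = -252 + 7(pb + 45) = 63 + 7pb. Setting this equal to demand: 858 - 3pb = 63 + 7pb, so pb = 79.5.
Sellers receive ps = 79.5 + 45 = 124.5; q' = 858 − 3·79.5 = 619.5.
ΔCS = ½(525 + 619.5)(111 − 79.5) = 18025.875; ΔPS = ½(525 + 619.5)(124.5 − 111) = 7725.375.
Government spending = 45 × 619.5 = 27877.5.
Net change = 18025.875 + 7725.375 − 27877.5 = -2126.25. The loss equals the DWL triangle ½·45·94.5.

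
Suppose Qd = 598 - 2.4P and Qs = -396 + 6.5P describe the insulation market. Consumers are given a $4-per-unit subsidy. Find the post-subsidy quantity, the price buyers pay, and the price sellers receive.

Pre-subsidy: 598 - 2.4P = -396 + 6.5P gives P* = 9940/89, Q* = 29366/89.
With the rebate, buyers effectively pay Pb = Ps − 4, where Ps is the price sellers receive.
Demand in terms of Ps becomes Qd = 598 − 2.4(Ps − 4) = 607.6 - 2.4Ps. Setting this equal to supply: 607.6 - 2.4Ps = -396 + 6.5Ps, so Ps = 10036/89.
Buyers pay Pb = 10036/89 − 4 = 9680/89; Q' = -396 + 6.5·(10036/89) = 29990/89.

Q' = 29990/89; buyers pay 9680/89; sellers receive 10036/89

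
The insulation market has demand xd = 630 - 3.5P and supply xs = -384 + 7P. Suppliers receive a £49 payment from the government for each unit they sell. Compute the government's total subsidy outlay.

Pre-subsidy: 630 - 3.5P = -384 + 7P gives P* = 676/7, x* = 292.
With the subsidy, sellers receive Ps = Pb + 49 for each unit, where Pb is the price buyers pay.
Supply in terms of Pb becomes xs = -384 + 7(Pb + 49) = -41 + 7Pb. Setting this equal to demand: 630 - 3.5Pb = -41 + 7Pb, so Pb = 1342/21.
Sellers receive Ps = 1342/21 + 49 = 2371/21; x' = 630 − 3.5·(1342/21) = 1219/3.
Government outlay = subsidy × quantity = 49 × 1219/3 = 59731/3.

Government cost = 59731/3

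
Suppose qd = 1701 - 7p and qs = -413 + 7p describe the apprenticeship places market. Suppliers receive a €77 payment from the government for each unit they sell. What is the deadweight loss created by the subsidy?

Deadweight loss = €10375.75

Pre-subsidy: 1701 - 7p = -413 + 7p gives p* = 151, q* = 644.
With the subsidy, sellers receive ps = pb + 77 for each unit, where pb is the price buyers pay.
Supply in terms of pb becomes qs = -413 + 7(pb + 77) = 126 + 7pb. Setting this equal to demand: 1701 - 7pb = 126 + 7pb, so pb = 112.5.
Sellers receive ps = 112.5 + 77 = 189.5; q' = 1701 − 7·112.5 = 913.5.
The subsidy expands output by 913.5 − 644 = 269.5 past the efficient level; on those units the gap between marginal cost and willingness to pay runs from 0 up to 77.
DWL = ½ × 77 × 269.5 = 10375.75.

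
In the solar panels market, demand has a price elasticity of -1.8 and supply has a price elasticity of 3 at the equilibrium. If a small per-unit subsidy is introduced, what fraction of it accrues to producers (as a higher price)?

Producer share = 0.375

For a small subsidy around the equilibrium, the benefit split depends on the relative slopes, which at a point are proportional to the elasticities.
Buyer share = εs/(εs + |εd|) = 3/(3 + 1.8) = 0.625; seller share = |εd|/(εs + |εd|) = 0.375.
So producers capture 0.375 of the subsidy.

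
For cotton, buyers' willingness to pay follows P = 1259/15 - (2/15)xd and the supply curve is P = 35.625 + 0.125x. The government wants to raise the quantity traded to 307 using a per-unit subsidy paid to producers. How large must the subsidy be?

Required subsidy s = 31 per unit

At x = 307, from the demand curve buyers pay Pb = 1259/15 − (2/15)·307 = 43; from the supply curve sellers need Ps = 35.625 + 0.125·307 = 74.
The subsidy must fill the gap: s = Ps − Pb = 74 − 43 = 31.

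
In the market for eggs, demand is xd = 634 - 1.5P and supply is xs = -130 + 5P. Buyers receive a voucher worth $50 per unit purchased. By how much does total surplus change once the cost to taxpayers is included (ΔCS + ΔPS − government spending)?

Net change in total surplus = -18750/13

Pre-subsidy: 634 - 1.5P = -130 + 5P gives P* = 1528/13, x* = 5950/13.
With the rebate, buyers effectively pay Pb = Ps − 50, where Ps is the price sellers receive.
Demand in terms of Ps becomes xd = 634 − 1.5(Ps − 50) = 709 - 1.5Ps. Setting this equal to supply: 709 - 1.5Ps = -130 + 5Ps, so Ps = 1678/13.
Buyers pay Pb = 1678/13 − 50 = 1028/13; x' = -130 + 5·(1678/13) = 6700/13.
ΔCS = ½(5950/13 + 6700/13)(1528/13 − 1028/13) = 3162500/169; ΔPS = ½(5950/13 + 6700/13)(1678/13 − 1528/13) = 948750/169.
Government spending = 50 × 6700/13 = 335000/13.
Net change = 3162500/169 + 948750/169 − 335000/13 = -18750/13. The loss equals the DWL triangle ½·50·750/13.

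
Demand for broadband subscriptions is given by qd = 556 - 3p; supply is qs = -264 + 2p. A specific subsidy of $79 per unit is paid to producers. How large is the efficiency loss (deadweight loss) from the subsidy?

Deadweight loss = $3744.6

Pre-subsidy: 556 - 3p = -264 + 2p gives p* = 164, q* = 64.
With the subsidy, sellers receive ps = pb + 79 for each unit, where pb is the price buyers pay.
Supply in terms of pb becomes qs = -264 + 2(pb + 79) = -106 + 2pb. Setting this equal to demand: 556 - 3pb = -106 + 2pb, so pb = 132.4.
Sellers receive ps = 132.4 + 79 = 211.4; q' = 556 − 3·132.4 = 158.8.
The subsidy expands output by 158.8 − 64 = 94.8 past the efficient level; on those units the gap between marginal cost and willingness to pay runs from 0 up to 79.
DWL = ½ × 79 × 94.8 = 3744.6.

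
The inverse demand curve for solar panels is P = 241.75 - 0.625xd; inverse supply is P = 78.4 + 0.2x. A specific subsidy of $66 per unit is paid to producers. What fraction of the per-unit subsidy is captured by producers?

Pre-subsidy: 241.75 - 0.625x = 78.4 + 0.2x gives x* = 198 and P* = 118.
With the subsidy, sellers receive Ps = Pb + 66 for each unit, where Pb is the price buyers pay.
On the curves, Pb = 241.75 - 0.625x and Ps = 78.4 + 0.2x; the wedge Ps − Pb = 66 gives 78.4 + 0.2x − (241.75 - 0.625x) = 66, so x' = 278.
Then Pb = 241.75 − 0.625·278 = 68 and Ps = 78.4 + 0.2·278 = 134.
Buyers' price falls by P* − Pb = 118 − 68 = 50; sellers' price rises by Ps − P* = 134 − 118 = 16.
So producers capture 16/66 = 8/33 of each unit of subsidy.

Producer share = 8/33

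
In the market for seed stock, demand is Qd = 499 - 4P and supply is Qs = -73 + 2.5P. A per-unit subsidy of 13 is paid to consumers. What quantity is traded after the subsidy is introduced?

Q' = 167

Pre-subsidy: 499 - 4P = -73 + 2.5P gives P* = 88, Q* = 147.
With the rebate, buyers effectively pay Pb = Ps − 13, where Ps is the price sellers receive.
Demand in terms of Ps becomes Qd = 499 − 4(Ps − 13) = 551 - 4Ps. Setting this equal to supply: 551 - 4Ps = -73 + 2.5Ps, so Ps = 96.
Buyers pay Pb = 96 − 13 = 83; Q' = -73 + 2.5·96 = 167.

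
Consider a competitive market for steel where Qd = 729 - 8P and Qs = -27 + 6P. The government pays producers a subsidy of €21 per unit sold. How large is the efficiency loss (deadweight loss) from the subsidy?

Deadweight loss = €756

Pre-subsidy: 729 - 8P = -27 + 6P gives P* = 54, Q* = 297.
With the subsidy, sellers receive Ps = Pb + 21 for each unit, where Pb is the price buyers pay.
Supply in terms of Pb becomes Qs = -27 + 6(Pb + 21) = 99 + 6Pb. Setting this equal to demand: 729 - 8Pb = 99 + 6Pb, so Pb = 45.
Sellers receive Ps = 45 + 21 = 66; Q' = 729 − 8·45 = 369.
The subsidy expands output by 369 − 297 = 72 past the efficient level; on those units the gap between marginal cost and willingness to pay runs from 0 up to 21.
DWL = ½ × 21 × 72 = 756.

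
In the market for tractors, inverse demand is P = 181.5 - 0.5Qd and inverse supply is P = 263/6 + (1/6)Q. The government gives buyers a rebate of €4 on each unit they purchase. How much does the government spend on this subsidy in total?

Pre-subsidy: 181.5 - 0.5Q = 263/6 + (1/6)Q gives Q* = 206.5 and P* = 78.25.
With the rebate, buyers effectively pay Pb = Ps − 4, where Ps is the price sellers receive.
On the curves, Pb = 181.5 - 0.5Q and Ps = 263/6 + (1/6)Q; the wedge Ps − Pb = 4 gives 263/6 + (1/6)Q − (181.5 - 0.5Q) = 4, so Q' = 212.5.
Then Pb = 181.5 − 0.5·212.5 = 75.25 and Ps = 263/6 + (1/6)·212.5 = 79.25.
Government outlay = subsidy × quantity = 4 × 212.5 = 850.

Government cost = €850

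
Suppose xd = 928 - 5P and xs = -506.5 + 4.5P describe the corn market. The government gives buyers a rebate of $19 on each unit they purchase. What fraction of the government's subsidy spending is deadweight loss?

DWL / government spending = 45/436

Pre-subsidy: 928 - 5P = -506.5 + 4.5P gives P* = 151, x* = 173.
With the rebate, buyers effectively pay Pb = Ps − 19, where Ps is the price sellers receive.
Demand in terms of Ps becomes xd = 928 − 5(Ps − 19) = 1023 - 5Ps. Setting this equal to supply: 1023 - 5Ps = -506.5 + 4.5Ps, so Ps = 161.
Buyers pay Pb = 161 − 19 = 142; x' = -506.5 + 4.5·161 = 218.
ΔCS = ½(173 + 218)(151 − 142) = 1759.5; ΔPS = ½(173 + 218)(161 − 151) = 1955.
Government spending = 19 × 218 = 4142.
DWL = ½ × 19 × (218 − 173) = 427.5; fraction = 427.5 / 4142 = 45/436.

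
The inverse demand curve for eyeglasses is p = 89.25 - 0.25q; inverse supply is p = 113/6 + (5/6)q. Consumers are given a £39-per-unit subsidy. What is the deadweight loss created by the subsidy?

Deadweight loss = £702

Pre-subsidy: 89.25 - 0.25q = 113/6 + (5/6)q gives q* = 65 and p* = 73.
With the rebate, buyers effectively pay pb = ps − 39, where ps is the price sellers receive.
On the curves, pb = 89.25 - 0.25q and ps = 113/6 + (5/6)q; the wedge ps − pb = 39 gives 113/6 + (5/6)q − (89.25 - 0.25q) = 39, so q' = 101.
Then pb = 89.25 − 0.25·101 = 64 and ps = 113/6 + (5/6)·101 = 103.
The subsidy expands output by 101 − 65 = 36 past the efficient level; on those units the gap between marginal cost and willingness to pay runs from 0 up to 39.
DWL = ½ × 39 × 36 = 702.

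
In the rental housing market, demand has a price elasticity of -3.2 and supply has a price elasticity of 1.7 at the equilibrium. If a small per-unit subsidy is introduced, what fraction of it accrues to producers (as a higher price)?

Producer share = 32/49

For a small subsidy around the equilibrium, the benefit split depends on the relative slopes, which at a point are proportional to the elasticities.
Buyer share = εs/(εs + |εd|) = 1.7/(1.7 + 3.2) = 17/49; seller share = |εd|/(εs + |εd|) = 32/49.
So producers capture 32/49 of the subsidy.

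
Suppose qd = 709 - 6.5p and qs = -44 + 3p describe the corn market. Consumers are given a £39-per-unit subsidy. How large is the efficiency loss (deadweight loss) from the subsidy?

Deadweight loss = 59319/38

Pre-subsidy: 709 - 6.5p = -44 + 3p gives p* = 1506/19, q* = 3682/19.
With the rebate, buyers effectively pay pb = ps − 39, where ps is the price sellers receive.
Demand in terms of ps becomes qd = 709 − 6.5(ps − 39) = 962.5 - 6.5ps. Setting this equal to supply: 962.5 - 6.5ps = -44 + 3ps, so ps = 2013/19.
Buyers pay pb = 2013/19 − 39 = 1272/19; q' = -44 + 3·(2013/19) = 5203/19.
The subsidy expands output by 5203/19 − 3682/19 = 1521/19 past the efficient level; on those units the gap between marginal cost and willingness to pay runs from 0 up to 39.
DWL = ½ × 39 × 1521/19 = 59319/38.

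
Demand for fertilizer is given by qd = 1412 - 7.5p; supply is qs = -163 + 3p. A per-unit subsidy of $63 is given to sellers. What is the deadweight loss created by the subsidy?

Deadweight loss = $4252.5

Pre-subsidy: 1412 - 7.5p = -163 + 3p gives p* = 150, q* = 287.
With the subsidy, sellers receive ps = pb + 63 for each unit, where pb is the price buyers pay.
Supply in terms of pb becomes qs = -163 + 3(pb + 63) = 26 + 3pb. Setting this equal to demand: 1412 - 7.5pb = 26 + 3pb, so pb = 132.
Sellers receive ps = 132 + 63 = 195; q' = 1412 − 7.5·132 = 422.
The subsidy expands output by 422 − 287 = 135 past the efficient level; on those units the gap between marginal cost and willingness to pay runs from 0 up to 63.
DWL = ½ × 63 × 135 = 4252.5.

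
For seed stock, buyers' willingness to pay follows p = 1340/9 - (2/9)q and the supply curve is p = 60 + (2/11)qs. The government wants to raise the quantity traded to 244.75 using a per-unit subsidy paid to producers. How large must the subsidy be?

At q = 244.75, from the demand curve buyers pay pb = 1340/9 − (2/9)·244.75 = 94.5; from the supply curve sellers need ps = 60 + (2/11)·244.75 = 104.5.
The subsidy must fill the gap: s = ps − pb = 104.5 − 94.5 = 10.

Required subsidy s = 10 per unit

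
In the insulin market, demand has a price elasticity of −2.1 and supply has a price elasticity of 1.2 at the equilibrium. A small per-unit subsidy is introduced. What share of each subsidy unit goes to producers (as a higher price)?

Producer share = 7/11

For a small subsidy around the equilibrium, the benefit split depends on the relative slopes, which at a point are proportional to the elasticities.
Buyer share = εs/(εs + |εd|) = 1.2/(1.2 + 2.1) = 4/11; seller share = |εd|/(εs + |εd|) = 7/11.
So producers capture 7/11 of the subsidy.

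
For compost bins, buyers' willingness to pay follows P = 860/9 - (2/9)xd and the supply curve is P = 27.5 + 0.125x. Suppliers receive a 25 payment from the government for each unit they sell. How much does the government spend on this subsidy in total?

Government cost = 6700

Pre-subsidy: 860/9 - (2/9)x = 27.5 + 0.125x gives x* = 196 and P* = 52.
With the subsidy, sellers receive Ps = Pb + 25 for each unit, where Pb is the price buyers pay.
On the curves, Pb = 860/9 - (2/9)x and Ps = 27.5 + 0.125x; the wedge Ps − Pb = 25 gives 27.5 + 0.125x − (860/9 - (2/9)x) = 25, so x' = 268.
Then Pb = 860/9 − (2/9)·268 = 36 and Ps = 27.5 + 0.125·268 = 61.
Government outlay = subsidy × quantity = 25 × 268 = 6700.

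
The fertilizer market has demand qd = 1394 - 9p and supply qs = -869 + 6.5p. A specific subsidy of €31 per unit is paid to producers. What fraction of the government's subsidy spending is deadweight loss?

Pre-subsidy: 1394 - 9p = -869 + 6.5p gives p* = 146, q* = 80.
With the subsidy, sellers receive ps = pb + 31 for each unit, where pb is the price buyers pay.
Supply in terms of pb becomes qs = -869 + 6.5(pb + 31) = -667.5 + 6.5pb. Setting this equal to demand: 1394 - 9pb = -667.5 + 6.5pb, so pb = 133.
Sellers receive ps = 133 + 31 = 164; q' = 1394 − 9·133 = 197.
ΔCS = ½(80 + 197)(146 − 133) = 1800.5; ΔPS = ½(80 + 197)(164 − 146) = 2493.
Government spending = 31 × 197 = 6107.
DWL = ½ × 31 × (197 − 80) = 1813.5; fraction = 1813.5 / 6107 = 117/394.

DWL / government spending = 117/394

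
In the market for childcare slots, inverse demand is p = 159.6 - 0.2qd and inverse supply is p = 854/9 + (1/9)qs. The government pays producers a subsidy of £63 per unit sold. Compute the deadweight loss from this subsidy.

Deadweight loss = £6378.75

Pre-subsidy: 159.6 - 0.2q = 854/9 + (1/9)q gives q* = 208 and p* = 118.
With the subsidy, sellers receive ps = pb + 63 for each unit, where pb is the price buyers pay.
On the curves, pb = 159.6 - 0.2q and ps = 854/9 + (1/9)q; the wedge ps − pb = 63 gives 854/9 + (1/9)q − (159.6 - 0.2q) = 63, so q' = 410.5.
Then pb = 159.6 − 0.2·410.5 = 77.5 and ps = 854/9 + (1/9)·410.5 = 140.5.
The subsidy expands output by 410.5 − 208 = 202.5 past the efficient level; on those units the gap between marginal cost and willingness to pay runs from 0 up to 63.
DWL = ½ × 63 × 202.5 = 6378.75.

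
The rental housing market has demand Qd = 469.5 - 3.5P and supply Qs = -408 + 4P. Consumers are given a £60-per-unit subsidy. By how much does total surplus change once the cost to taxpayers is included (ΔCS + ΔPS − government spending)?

Pre-subsidy: 469.5 - 3.5P = -408 + 4P gives P* = 117, Q* = 60.
With the rebate, buyers effectively pay Pb = Ps − 60, where Ps is the price sellers receive.
Demand in terms of Ps becomes Qd = 469.5 − 3.5(Ps − 60) = 679.5 - 3.5Ps. Setting this equal to supply: 679.5 - 3.5Ps = -408 + 4Ps, so Ps = 145.
Buyers pay Pb = 145 − 60 = 85; Q' = -408 + 4·145 = 172.
ΔCS = ½(60 + 172)(117 − 85) = 3712; ΔPS = ½(60 + 172)(145 − 117) = 3248.
Government spending = 60 × 172 = 10320.
Net change = 3712 + 3248 − 10320 = -3360. The loss equals the DWL triangle ½·60·112.

Net change in total surplus = -£3360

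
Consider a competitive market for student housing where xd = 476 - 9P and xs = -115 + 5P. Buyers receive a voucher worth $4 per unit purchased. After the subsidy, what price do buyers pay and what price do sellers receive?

Pre-subsidy: 476 - 9P = -115 + 5P gives P* = 591/14, x* = 1345/14.
With the rebate, buyers effectively pay Pb = Ps − 4, where Ps is the price sellers receive.
Demand in terms of Ps becomes xd = 476 − 9(Ps − 4) = 512 - 9Ps. Setting this equal to supply: 512 - 9Ps = -115 + 5Ps, so Ps = 627/14.
Buyers pay Pb = 627/14 − 4 = 571/14; x' = -115 + 5·(627/14) = 1525/14.

Buyers pay 571/14; sellers receive 627/14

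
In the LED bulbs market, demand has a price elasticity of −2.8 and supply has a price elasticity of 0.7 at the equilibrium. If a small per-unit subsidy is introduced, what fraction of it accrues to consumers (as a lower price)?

Consumer share = 0.2

For a small subsidy around the equilibrium, the benefit split depends on the relative slopes, which at a point are proportional to the elasticities.
Buyer share = εs/(εs + |εd|) = 0.7/(0.7 + 2.8) = 0.2; seller share = |εd|/(εs + |εd|) = 0.8.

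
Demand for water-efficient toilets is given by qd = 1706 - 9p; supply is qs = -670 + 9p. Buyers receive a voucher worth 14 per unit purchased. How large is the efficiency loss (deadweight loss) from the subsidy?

Pre-subsidy: 1706 - 9p = -670 + 9p gives p* = 132, q* = 518.
With the rebate, buyers effectively pay pb = ps − 14, where ps is the price sellers receive.
Demand in terms of ps becomes qd = 1706 − 9(ps − 14) = 1832 - 9ps. Setting this equal to supply: 1832 - 9ps = -670 + 9ps, so ps = 139.
Buyers pay pb = 139 − 14 = 125; q' = -670 + 9·139 = 581.
The subsidy expands output by 581 − 518 = 63 past the efficient level; on those units the gap between marginal cost and willingness to pay runs from 0 up to 14.
DWL = ½ × 14 × 63 = 441.

Deadweight loss = 441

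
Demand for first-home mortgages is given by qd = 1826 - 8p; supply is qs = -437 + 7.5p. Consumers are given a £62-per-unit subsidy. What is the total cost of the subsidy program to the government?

Pre-subsidy: 1826 - 8p = -437 + 7.5p gives p* = 146, q* = 658.
With the rebate, buyers effectively pay pb = ps − 62, where ps is the price sellers receive.
Demand in terms of ps becomes qd = 1826 − 8(ps − 62) = 2322 - 8ps. Setting this equal to supply: 2322 - 8ps = -437 + 7.5ps, so ps = 178.
Buyers pay pb = 178 − 62 = 116; q' = -437 + 7.5·178 = 898.
Government outlay = subsidy × quantity = 62 × 898 = 55676.

Government cost = £55676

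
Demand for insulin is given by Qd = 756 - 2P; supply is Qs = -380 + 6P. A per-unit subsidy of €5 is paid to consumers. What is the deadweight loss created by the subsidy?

Pre-subsidy: 756 - 2P = -380 + 6P gives P* = 142, Q* = 472.
With the rebate, buyers effectively pay Pb = Ps − 5, where Ps is the price sellers receive.
Demand in terms of Ps becomes Qd = 756 − 2(Ps − 5) = 766 - 2Ps. Setting this equal to supply: 766 - 2Ps = -380 + 6Ps, so Ps = 143.25.
Buyers pay Pb = 143.25 − 5 = 138.25; Q' = -380 + 6·143.25 = 479.5.
The subsidy expands output by 479.5 − 472 = 7.5 past the efficient level; on those units the gap between marginal cost and willingness to pay runs from 0 up to 5.
DWL = ½ × 5 × 7.5 = 18.75.

Deadweight loss = €18.75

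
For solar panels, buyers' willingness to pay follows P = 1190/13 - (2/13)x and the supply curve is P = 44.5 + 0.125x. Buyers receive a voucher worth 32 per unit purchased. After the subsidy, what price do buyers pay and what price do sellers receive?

Buyers pay 1390/29; sellers receive 2318/29

Pre-subsidy: 1190/13 - (2/13)x = 44.5 + 0.125x gives x* = 4892/29 and P* = 1902/29.
With the rebate, buyers effectively pay Pb = Ps − 32, where Ps is the price sellers receive.
On the curves, Pb = 1190/13 - (2/13)x and Ps = 44.5 + 0.125x; the wedge Ps − Pb = 32 gives 44.5 + 0.125x − (1190/13 - (2/13)x) = 32, so x' = 8220/29.
Then Pb = 1190/13 − (2/13)·(8220/29) = 1390/29 and Ps = 44.5 + 0.125·(8220/29) = 2318/29.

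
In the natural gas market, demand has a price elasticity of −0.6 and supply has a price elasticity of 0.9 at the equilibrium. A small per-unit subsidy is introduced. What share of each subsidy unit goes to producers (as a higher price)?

Producer share = 0.4

For a small subsidy around the equilibrium, the benefit split depends on the relative slopes, which at a point are proportional to the elasticities.
Buyer share = εs/(εs + |εd|) = 0.9/(0.9 + 0.6) = 0.6; seller share = |εd|/(εs + |εd|) = 0.4.
So producers capture 0.4 of the subsidy.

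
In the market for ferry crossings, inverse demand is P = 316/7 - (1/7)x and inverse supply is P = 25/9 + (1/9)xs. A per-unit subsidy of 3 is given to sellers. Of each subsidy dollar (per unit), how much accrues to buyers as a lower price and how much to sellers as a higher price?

Buyers gain 1.6875 per unit; sellers gain 1.3125 per unit

Pre-subsidy: 316/7 - (1/7)x = 25/9 + (1/9)x gives x* = 166.8125 and P* = 21.3125.
With the subsidy, sellers receive Ps = Pb + 3 for each unit, where Pb is the price buyers pay.
On the curves, Pb = 316/7 - (1/7)x and Ps = 25/9 + (1/9)x; the wedge Ps − Pb = 3 gives 25/9 + (1/9)x − (316/7 - (1/7)x) = 3, so x' = 178.625.
Then Pb = 316/7 − (1/7)·178.625 = 19.625 and Ps = 25/9 + (1/9)·178.625 = 22.625.
Buyers' price falls by P* − Pb = 21.3125 − 19.625 = 1.6875; sellers' price rises by Ps − P* = 22.625 − 21.3125 = 1.3125.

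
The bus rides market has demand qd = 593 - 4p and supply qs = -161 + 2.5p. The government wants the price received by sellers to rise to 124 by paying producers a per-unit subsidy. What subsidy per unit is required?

At a seller price of 124, quantity supplied is -161 + 2.5·124 = 149.
Buyers absorb 149 only when they pay pb with 593 − 4·pb = 149, i.e. pb = 111.
s = ps − pb = 124 − 111 = 13.

Required subsidy s = 13 per unit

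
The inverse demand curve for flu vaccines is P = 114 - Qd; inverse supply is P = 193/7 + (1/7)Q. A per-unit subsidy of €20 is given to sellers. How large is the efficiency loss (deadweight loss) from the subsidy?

Deadweight loss = €175

Pre-subsidy: 114 - Q = 193/7 + (1/7)Q gives Q* = 75.625 and P* = 38.375.
With the subsidy, sellers receive Ps = Pb + 20 for each unit, where Pb is the price buyers pay.
On the curves, Pb = 114 - Q and Ps = 193/7 + (1/7)Q; the wedge Ps − Pb = 20 gives 193/7 + (1/7)Q − (114 - Q) = 20, so Q' = 93.125.
Then Pb = 114 − 1·93.125 = 20.875 and Ps = 193/7 + (1/7)·93.125 = 40.875.
The subsidy expands output by 93.125 − 75.625 = 17.5 past the efficient level; on those units the gap between marginal cost and willingness to pay runs from 0 up to 20.
DWL = ½ × 20 × 17.5 = 175.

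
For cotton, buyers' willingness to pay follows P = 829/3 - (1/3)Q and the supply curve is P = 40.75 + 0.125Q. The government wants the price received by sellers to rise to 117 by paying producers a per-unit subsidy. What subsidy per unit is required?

At a seller price of 117, quantity supplied is -326 + 8·117 = 610.
Buyers absorb 610 only when they pay Pb = 829/3 − (1/3)·610 = 73.
s = Ps − Pb = 117 − 73 = 44.

Required subsidy s = 44 per unit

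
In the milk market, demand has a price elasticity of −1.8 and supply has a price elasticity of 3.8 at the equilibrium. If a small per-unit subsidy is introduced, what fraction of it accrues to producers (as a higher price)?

Producer share = 9/28

For a small subsidy around the equilibrium, the benefit split depends on the relative slopes, which at a point are proportional to the elasticities.
Buyer share = εs/(εs + |εd|) = 3.8/(3.8 + 1.8) = 19/28; seller share = |εd|/(εs + |εd|) = 9/28.
So producers capture 9/28 of the subsidy.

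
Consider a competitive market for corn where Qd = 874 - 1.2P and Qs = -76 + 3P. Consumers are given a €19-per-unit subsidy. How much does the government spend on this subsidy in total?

Government cost = 82308/7

Pre-subsidy: 874 - 1.2P = -76 + 3P gives P* = 4750/21, Q* = 4218/7.
With the rebate, buyers effectively pay Pb = Ps − 19, where Ps is the price sellers receive.
Demand in terms of Ps becomes Qd = 874 − 1.2(Ps − 19) = 896.8 - 1.2Ps. Setting this equal to supply: 896.8 - 1.2Ps = -76 + 3Ps, so Ps = 4864/21.
Buyers pay Pb = 4864/21 − 19 = 4465/21; Q' = -76 + 3·(4864/21) = 4332/7.
Government outlay = subsidy × quantity = 19 × 4332/7 = 82308/7.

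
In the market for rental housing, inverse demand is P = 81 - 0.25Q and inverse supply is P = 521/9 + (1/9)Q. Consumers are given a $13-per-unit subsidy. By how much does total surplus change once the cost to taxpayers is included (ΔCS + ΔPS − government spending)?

Net change in total surplus = -$234

Pre-subsidy: 81 - 0.25Q = 521/9 + (1/9)Q gives Q* = 64 and P* = 65.
With the rebate, buyers effectively pay Pb = Ps − 13, where Ps is the price sellers receive.
On the curves, Pb = 81 - 0.25Q and Ps = 521/9 + (1/9)Q; the wedge Ps − Pb = 13 gives 521/9 + (1/9)Q − (81 - 0.25Q) = 13, so Q' = 100.
Then Pb = 81 − 0.25·100 = 56 and Ps = 521/9 + (1/9)·100 = 69.
ΔCS = ½(64 + 100)(65 − 56) = 738; ΔPS = ½(64 + 100)(69 − 65) = 328.
Government spending = 13 × 100 = 1300.
Net change = 738 + 328 − 1300 = -234. The loss equals the DWL triangle ½·13·36.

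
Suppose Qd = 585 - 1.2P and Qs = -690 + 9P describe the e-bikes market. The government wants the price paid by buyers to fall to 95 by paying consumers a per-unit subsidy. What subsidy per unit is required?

Required subsidy s = 34 per unit

At a buyer price of 95, quantity demanded is 585 − 1.2·95 = 471.
Sellers supply 471 only when they receive Ps with -690 + 9·Ps = 471, i.e. Ps = 129.
s = Ps − Pb = 129 − 95 = 34.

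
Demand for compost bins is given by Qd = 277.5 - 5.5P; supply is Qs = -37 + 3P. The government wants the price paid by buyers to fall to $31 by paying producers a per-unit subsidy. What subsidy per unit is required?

Required subsidy s = $17 per unit

At a buyer price of 31, quantity demanded is 277.5 − 5.5·31 = 107.
Sellers supply 107 only when they receive Ps with -37 + 3·Ps = 107, i.e. Ps = 48.
s = Ps − Pb = 48 − 31 = 17.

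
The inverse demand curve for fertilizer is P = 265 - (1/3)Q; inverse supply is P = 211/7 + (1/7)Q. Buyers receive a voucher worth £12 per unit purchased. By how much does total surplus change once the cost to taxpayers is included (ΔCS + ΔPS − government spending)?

Net change in total surplus = -£151.2

Pre-subsidy: 265 - (1/3)Q = 211/7 + (1/7)Q gives Q* = 493.2 and P* = 100.6.
With the rebate, buyers effectively pay Pb = Ps − 12, where Ps is the price sellers receive.
On the curves, Pb = 265 - (1/3)Q and Ps = 211/7 + (1/7)Q; the wedge Ps − Pb = 12 gives 211/7 + (1/7)Q − (265 - (1/3)Q) = 12, so Q' = 518.4.
Then Pb = 265 − (1/3)·518.4 = 92.2 and Ps = 211/7 + (1/7)·518.4 = 104.2.
ΔCS = ½(493.2 + 518.4)(100.6 − 92.2) = 4248.72; ΔPS = ½(493.2 + 518.4)(104.2 − 100.6) = 1820.88.
Government spending = 12 × 518.4 = 6220.8.
Net change = 4248.72 + 1820.88 − 6220.8 = -151.2. The loss equals the DWL triangle ½·12·25.2.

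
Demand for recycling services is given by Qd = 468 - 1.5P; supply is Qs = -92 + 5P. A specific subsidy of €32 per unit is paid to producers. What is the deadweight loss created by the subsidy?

Pre-subsidy: 468 - 1.5P = -92 + 5P gives P* = 1120/13, Q* = 4404/13.
With the subsidy, sellers receive Ps = Pb + 32 for each unit, where Pb is the price buyers pay.
Supply in terms of Pb becomes Qs = -92 + 5(Pb + 32) = 68 + 5Pb. Setting this equal to demand: 468 - 1.5Pb = 68 + 5Pb, so Pb = 800/13.
Sellers receive Ps = 800/13 + 32 = 1216/13; Q' = 468 − 1.5·(800/13) = 4884/13.
The subsidy expands output by 4884/13 − 4404/13 = 480/13 past the efficient level; on those units the gap between marginal cost and willingness to pay runs from 0 up to 32.
DWL = ½ × 32 × 480/13 = 7680/13.

Deadweight loss = 7680/13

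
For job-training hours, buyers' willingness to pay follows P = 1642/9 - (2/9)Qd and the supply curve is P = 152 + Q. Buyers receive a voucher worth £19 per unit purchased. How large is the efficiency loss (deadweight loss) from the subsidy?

Deadweight loss = 3249/22

Pre-subsidy: 1642/9 - (2/9)Q = 152 + Q gives Q* = 274/11 and P* = 1946/11.
With the rebate, buyers effectively pay Pb = Ps − 19, where Ps is the price sellers receive.
On the curves, Pb = 1642/9 - (2/9)Q and Ps = 152 + Q; the wedge Ps − Pb = 19 gives 152 + Q − (1642/9 - (2/9)Q) = 19, so Q' = 445/11.
Then Pb = 1642/9 − (2/9)·(445/11) = 1908/11 and Ps = 152 + 1·(445/11) = 2117/11.
The subsidy expands output by 445/11 − 274/11 = 171/11 past the efficient level; on those units the gap between marginal cost and willingness to pay runs from 0 up to 19.
DWL = ½ × 19 × 171/11 = 3249/22.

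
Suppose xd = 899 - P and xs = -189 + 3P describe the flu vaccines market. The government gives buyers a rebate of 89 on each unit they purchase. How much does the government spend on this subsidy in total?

Government cost = 61743.75

Pre-subsidy: 899 - P = -189 + 3P gives P* = 272, x* = 627.
With the rebate, buyers effectively pay Pb = Ps − 89, where Ps is the price sellers receive.
Demand in terms of Ps becomes xd = 899 − 1(Ps − 89) = 988 - Ps. Setting this equal to supply: 988 - Ps = -189 + 3Ps, so Ps = 294.25.
Buyers pay Pb = 294.25 − 89 = 205.25; x' = -189 + 3·294.25 = 693.75.
Government outlay = subsidy × quantity = 89 × 693.75 = 61743.75.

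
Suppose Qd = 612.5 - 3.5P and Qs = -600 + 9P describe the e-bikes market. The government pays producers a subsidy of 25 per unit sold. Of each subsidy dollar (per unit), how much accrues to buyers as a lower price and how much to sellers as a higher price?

Pre-subsidy: 612.5 - 3.5P = -600 + 9P gives P* = 97, Q* = 273.
With the subsidy, sellers receive Ps = Pb + 25 for each unit, where Pb is the price buyers pay.
Supply in terms of Pb becomes Qs = -600 + 9(Pb + 25) = -375 + 9Pb. Setting this equal to demand: 612.5 - 3.5Pb = -375 + 9Pb, so Pb = 79.
Sellers receive Ps = 79 + 25 = 104; Q' = 612.5 − 3.5·79 = 336.
Buyers' price falls by P* − Pb = 97 − 79 = 18; sellers' price rises by Ps − P* = 104 − 97 = 7.

Buyers gain 18 per unit; sellers gain 7 per unit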